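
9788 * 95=929860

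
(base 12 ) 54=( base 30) 24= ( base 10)64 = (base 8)100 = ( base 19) 37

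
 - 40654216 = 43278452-83932668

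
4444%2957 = 1487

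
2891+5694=8585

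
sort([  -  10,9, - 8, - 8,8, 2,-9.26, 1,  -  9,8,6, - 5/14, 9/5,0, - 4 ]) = [-10, - 9.26,- 9,- 8,  -  8, - 4, - 5/14,  0,1, 9/5,2,6 , 8, 8 , 9] 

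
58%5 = 3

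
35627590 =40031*890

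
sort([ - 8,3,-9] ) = [ - 9, - 8, 3]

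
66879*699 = 46748421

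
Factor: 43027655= 5^1*11^1*41^1*19081^1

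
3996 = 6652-2656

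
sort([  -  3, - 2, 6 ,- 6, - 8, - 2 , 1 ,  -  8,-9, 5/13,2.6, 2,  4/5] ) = [ - 9, - 8, - 8,-6, -3,  -  2, - 2,  5/13,  4/5 , 1,  2,2.6,  6 ]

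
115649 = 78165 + 37484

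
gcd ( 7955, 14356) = 37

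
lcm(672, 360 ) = 10080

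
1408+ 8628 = 10036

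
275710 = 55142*5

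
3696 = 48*77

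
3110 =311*10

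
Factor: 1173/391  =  3 =3^1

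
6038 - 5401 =637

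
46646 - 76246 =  - 29600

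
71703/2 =35851 + 1/2 = 35851.50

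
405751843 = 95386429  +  310365414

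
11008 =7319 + 3689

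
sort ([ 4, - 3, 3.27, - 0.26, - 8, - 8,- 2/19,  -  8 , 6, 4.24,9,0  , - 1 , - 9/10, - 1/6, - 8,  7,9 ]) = [ - 8,-8, - 8, - 8, - 3, - 1, - 9/10, - 0.26,  -  1/6, - 2/19,0,3.27, 4,  4.24,6,  7,  9, 9] 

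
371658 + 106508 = 478166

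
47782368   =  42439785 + 5342583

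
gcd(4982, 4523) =1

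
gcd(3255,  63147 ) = 651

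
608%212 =184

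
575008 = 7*82144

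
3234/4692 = 539/782   =  0.69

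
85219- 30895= 54324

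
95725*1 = 95725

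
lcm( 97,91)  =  8827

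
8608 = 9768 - 1160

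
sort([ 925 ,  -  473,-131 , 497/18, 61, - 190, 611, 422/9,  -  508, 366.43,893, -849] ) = [-849, - 508,-473,-190,- 131 , 497/18,422/9,61, 366.43, 611 , 893,925]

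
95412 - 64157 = 31255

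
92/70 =46/35 = 1.31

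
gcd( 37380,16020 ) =5340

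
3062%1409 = 244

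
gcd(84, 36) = 12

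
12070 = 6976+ 5094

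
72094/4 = 36047/2 = 18023.50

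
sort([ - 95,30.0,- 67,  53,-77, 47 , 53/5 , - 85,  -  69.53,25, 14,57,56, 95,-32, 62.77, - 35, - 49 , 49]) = [-95,  -  85, - 77,-69.53, - 67,-49,-35,-32,53/5, 14 , 25, 30.0 , 47, 49,53,56,  57,62.77,95]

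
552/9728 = 69/1216 = 0.06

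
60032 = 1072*56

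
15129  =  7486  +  7643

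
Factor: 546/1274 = 3/7 = 3^1 * 7^( - 1 )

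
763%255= 253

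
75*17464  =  1309800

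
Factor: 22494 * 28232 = 2^4  *  3^1 * 23^1*163^1 * 3529^1 = 635050608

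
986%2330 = 986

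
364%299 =65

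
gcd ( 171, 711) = 9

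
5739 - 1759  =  3980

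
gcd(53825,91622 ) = 1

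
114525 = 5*22905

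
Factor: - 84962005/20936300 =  - 2^( - 2)*5^( - 1 )*7^( - 1) * 11^( - 1)* 17^1*2719^( - 1)*999553^1 =- 16992401/4187260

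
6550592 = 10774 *608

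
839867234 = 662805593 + 177061641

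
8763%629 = 586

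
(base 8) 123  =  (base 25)38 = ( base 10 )83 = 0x53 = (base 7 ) 146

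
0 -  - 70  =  70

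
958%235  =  18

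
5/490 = 1/98 = 0.01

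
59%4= 3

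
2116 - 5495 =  - 3379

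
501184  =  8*62648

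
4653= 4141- - 512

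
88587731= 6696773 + 81890958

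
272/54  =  136/27  =  5.04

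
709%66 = 49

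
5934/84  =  989/14 = 70.64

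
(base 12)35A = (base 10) 502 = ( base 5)4002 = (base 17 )1C9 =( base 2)111110110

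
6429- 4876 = 1553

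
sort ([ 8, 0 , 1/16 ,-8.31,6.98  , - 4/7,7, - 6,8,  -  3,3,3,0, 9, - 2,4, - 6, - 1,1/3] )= [ - 8.31, - 6,  -  6, - 3, - 2, - 1, - 4/7,0, 0,  1/16, 1/3,3,3  ,  4,6.98,7,  8, 8,9]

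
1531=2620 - 1089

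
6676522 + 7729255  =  14405777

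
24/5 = 4+ 4/5= 4.80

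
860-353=507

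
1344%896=448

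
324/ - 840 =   -  27/70= -  0.39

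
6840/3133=2+574/3133 = 2.18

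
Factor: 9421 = 9421^1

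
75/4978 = 75/4978= 0.02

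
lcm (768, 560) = 26880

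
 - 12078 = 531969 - 544047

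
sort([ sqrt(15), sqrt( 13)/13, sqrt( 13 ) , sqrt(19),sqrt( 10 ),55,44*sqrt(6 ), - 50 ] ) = [ - 50,sqrt(13) /13, sqrt( 10),sqrt ( 13),sqrt( 15 ),sqrt( 19 ), 55 , 44*sqrt ( 6)] 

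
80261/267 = 300 + 161/267 =300.60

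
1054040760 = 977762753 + 76278007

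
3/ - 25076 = - 3/25076 = -  0.00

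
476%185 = 106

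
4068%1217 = 417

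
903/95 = 9 + 48/95 = 9.51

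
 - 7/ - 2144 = 7/2144 = 0.00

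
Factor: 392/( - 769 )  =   - 2^3*7^2*769^( - 1) 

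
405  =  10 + 395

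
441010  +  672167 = 1113177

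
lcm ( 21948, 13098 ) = 812076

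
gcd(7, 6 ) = 1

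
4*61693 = 246772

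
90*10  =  900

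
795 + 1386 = 2181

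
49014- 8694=40320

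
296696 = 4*74174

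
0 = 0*2148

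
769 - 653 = 116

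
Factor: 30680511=3^1*37^1*276401^1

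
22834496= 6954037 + 15880459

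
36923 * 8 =295384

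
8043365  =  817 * 9845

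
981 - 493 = 488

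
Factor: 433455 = 3^1*5^1*11^1*37^1*71^1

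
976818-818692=158126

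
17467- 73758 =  - 56291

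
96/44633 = 96/44633 = 0.00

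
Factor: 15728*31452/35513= 2^6 *3^1*17^ (-1)*983^1*2089^ (  -  1)*2621^1 = 494677056/35513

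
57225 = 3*19075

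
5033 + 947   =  5980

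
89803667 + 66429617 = 156233284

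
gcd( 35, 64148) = 7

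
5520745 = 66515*83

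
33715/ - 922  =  -37 + 399/922 = - 36.57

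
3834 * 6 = 23004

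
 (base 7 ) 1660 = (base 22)18J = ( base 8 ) 1247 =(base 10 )679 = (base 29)NC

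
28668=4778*6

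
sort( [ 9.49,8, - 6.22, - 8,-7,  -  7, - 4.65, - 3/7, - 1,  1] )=[ - 8,-7,- 7, - 6.22, - 4.65, - 1,  -  3/7, 1, 8,9.49]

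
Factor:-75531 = -3^1*17^1*1481^1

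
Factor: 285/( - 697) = -3^1 * 5^1*17^(-1)*19^1*41^( - 1 )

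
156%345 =156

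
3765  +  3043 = 6808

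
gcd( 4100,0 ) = 4100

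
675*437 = 294975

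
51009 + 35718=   86727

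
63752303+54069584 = 117821887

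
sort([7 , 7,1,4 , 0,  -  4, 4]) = [ - 4,0, 1, 4, 4,7, 7]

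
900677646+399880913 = 1300558559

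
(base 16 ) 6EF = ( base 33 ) 1KQ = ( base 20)48f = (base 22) 3EF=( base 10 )1775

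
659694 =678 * 973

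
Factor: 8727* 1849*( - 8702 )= -2^1 * 3^1*19^1 * 43^2*229^1 * 2909^1=- 140417412546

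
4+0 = 4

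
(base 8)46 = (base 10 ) 38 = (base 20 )1I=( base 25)1d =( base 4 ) 212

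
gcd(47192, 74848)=8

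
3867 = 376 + 3491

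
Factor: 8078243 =8078243^1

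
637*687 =437619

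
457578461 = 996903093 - 539324632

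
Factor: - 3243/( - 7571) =3^1*23^1*47^1*67^(-1) * 113^( - 1) 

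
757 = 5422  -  4665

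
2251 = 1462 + 789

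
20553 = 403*51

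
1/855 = 1/855  =  0.00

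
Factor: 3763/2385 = 3^ ( - 2 )*5^( - 1 ) * 71^1 = 71/45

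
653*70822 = 46246766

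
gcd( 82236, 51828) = 84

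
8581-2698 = 5883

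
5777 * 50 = 288850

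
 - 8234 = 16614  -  24848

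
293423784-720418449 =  - 426994665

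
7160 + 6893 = 14053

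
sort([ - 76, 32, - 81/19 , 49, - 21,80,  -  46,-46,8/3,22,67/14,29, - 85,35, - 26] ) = [ - 85, - 76,- 46, - 46, - 26 , - 21, - 81/19, 8/3, 67/14 , 22,29,  32,35, 49 , 80] 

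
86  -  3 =83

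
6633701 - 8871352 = - 2237651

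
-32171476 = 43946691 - 76118167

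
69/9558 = 23/3186 = 0.01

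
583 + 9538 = 10121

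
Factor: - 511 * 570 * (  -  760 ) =2^4*3^1*5^2 * 7^1*19^2*73^1 = 221365200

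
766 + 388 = 1154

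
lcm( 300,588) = 14700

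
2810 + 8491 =11301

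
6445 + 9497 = 15942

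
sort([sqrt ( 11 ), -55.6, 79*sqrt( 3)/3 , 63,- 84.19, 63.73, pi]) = [-84.19,  -  55.6,pi,sqrt(11),79*sqrt( 3 ) /3, 63, 63.73 ] 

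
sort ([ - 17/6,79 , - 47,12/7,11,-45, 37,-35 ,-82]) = [ - 82,-47,-45, - 35,  -  17/6,12/7,11,37,79]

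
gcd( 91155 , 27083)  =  1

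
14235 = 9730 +4505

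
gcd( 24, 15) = 3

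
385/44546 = 385/44546 = 0.01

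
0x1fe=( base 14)286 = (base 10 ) 510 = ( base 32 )FU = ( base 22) 114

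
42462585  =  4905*8657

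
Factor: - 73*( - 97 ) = 73^1* 97^1 = 7081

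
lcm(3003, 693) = 9009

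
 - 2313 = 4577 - 6890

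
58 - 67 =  - 9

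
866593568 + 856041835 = 1722635403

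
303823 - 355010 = -51187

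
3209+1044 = 4253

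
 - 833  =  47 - 880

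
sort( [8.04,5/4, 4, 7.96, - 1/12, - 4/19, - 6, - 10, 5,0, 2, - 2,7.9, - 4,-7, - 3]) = [ - 10, - 7,-6,  -  4 ,  -  3,  -  2, - 4/19,-1/12,0,5/4, 2, 4,5,7.9,7.96,8.04]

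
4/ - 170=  - 1 + 83/85 = -  0.02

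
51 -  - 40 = 91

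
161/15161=161/15161 = 0.01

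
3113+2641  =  5754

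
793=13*61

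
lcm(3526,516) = 21156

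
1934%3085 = 1934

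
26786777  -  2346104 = 24440673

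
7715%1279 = 41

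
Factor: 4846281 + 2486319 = 7332600 = 2^3*3^1*5^2*11^2  *  101^1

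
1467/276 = 489/92 = 5.32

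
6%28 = 6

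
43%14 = 1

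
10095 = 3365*3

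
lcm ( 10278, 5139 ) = 10278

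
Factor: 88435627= 7^1*12633661^1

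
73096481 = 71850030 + 1246451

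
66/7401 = 22/2467 = 0.01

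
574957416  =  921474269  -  346516853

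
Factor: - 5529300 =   -  2^2*3^1 * 5^2*7^1*2633^1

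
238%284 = 238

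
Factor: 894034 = 2^1*47^1*9511^1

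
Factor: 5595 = 3^1*5^1*373^1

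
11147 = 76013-64866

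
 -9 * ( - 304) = 2736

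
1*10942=10942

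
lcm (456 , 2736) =2736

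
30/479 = 30/479 = 0.06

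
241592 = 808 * 299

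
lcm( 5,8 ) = 40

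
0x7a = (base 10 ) 122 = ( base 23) 57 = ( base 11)101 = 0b1111010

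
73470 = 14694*5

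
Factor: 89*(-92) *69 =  - 564972 = -  2^2 * 3^1 * 23^2*89^1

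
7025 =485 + 6540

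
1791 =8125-6334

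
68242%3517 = 1419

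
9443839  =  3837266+5606573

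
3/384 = 1/128=0.01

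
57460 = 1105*52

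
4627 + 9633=14260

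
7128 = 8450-1322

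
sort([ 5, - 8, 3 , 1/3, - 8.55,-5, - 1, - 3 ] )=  [ - 8.55,- 8, - 5, - 3, - 1, 1/3,3,5]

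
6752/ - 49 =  - 6752/49 =- 137.80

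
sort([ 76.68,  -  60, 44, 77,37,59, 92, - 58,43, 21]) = [ -60 , - 58,21,37,43, 44, 59,76.68, 77,92 ] 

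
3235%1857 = 1378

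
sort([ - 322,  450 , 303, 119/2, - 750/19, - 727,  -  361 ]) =[  -  727,- 361, - 322, - 750/19,119/2, 303, 450] 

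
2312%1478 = 834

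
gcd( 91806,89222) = 2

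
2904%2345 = 559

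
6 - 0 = 6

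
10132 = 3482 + 6650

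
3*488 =1464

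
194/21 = 194/21 =9.24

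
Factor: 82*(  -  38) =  - 3116 = -2^2*19^1*41^1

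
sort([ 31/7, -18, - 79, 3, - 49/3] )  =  [ - 79, - 18, - 49/3, 3,31/7] 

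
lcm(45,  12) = 180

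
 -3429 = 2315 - 5744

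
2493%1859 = 634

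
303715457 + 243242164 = 546957621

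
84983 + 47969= 132952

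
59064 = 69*856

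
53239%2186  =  775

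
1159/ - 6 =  - 1159/6  =  -193.17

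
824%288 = 248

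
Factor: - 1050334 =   -  2^1*525167^1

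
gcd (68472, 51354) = 17118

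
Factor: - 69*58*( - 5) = 2^1*3^1*5^1 * 23^1*29^1 = 20010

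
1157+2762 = 3919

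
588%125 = 88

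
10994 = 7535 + 3459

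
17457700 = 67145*260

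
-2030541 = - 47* 43203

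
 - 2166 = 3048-5214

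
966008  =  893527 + 72481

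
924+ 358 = 1282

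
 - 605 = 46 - 651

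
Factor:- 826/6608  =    -  1/8 = - 2^(-3) 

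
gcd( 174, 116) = 58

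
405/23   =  17+14/23 = 17.61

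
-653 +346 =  - 307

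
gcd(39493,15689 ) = 541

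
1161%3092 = 1161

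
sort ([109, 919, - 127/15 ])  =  [ - 127/15,109, 919 ] 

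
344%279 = 65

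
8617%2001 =613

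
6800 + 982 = 7782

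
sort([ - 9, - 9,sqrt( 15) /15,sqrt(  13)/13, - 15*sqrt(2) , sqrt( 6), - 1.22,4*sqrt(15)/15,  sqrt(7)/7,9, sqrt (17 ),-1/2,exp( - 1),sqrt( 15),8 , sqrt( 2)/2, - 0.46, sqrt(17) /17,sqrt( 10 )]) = [ - 15*sqrt(2 ), - 9,- 9, - 1.22, - 1/2 , - 0.46,sqrt( 17 ) /17,sqrt(15) /15,sqrt( 13) /13,exp( - 1 ), sqrt(7 )/7,sqrt(2)/2, 4*sqrt( 15)/15, sqrt ( 6),sqrt (10),sqrt(15 ), sqrt( 17 ),8, 9]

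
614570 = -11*( - 55870 )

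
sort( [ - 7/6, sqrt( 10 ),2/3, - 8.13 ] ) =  [ - 8.13, - 7/6, 2/3,sqrt ( 10)]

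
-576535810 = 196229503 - 772765313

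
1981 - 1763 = 218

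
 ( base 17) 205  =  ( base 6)2411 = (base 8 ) 1107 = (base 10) 583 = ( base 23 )128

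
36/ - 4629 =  - 1 + 1531/1543= -0.01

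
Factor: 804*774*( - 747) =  - 464855112 =- 2^3*3^5  *43^1*67^1*83^1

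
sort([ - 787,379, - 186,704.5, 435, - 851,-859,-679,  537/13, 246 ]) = [-859,-851, -787, - 679, -186,537/13 , 246 , 379,435 , 704.5 ]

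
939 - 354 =585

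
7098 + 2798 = 9896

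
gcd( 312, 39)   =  39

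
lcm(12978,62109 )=869526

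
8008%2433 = 709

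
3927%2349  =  1578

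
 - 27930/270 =-931/9 = -  103.44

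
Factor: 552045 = 3^1*5^1*13^1*19^1*149^1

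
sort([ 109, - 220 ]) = [-220, 109 ]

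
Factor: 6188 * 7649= 2^2 * 7^1*13^1 *17^1 * 7649^1=47332012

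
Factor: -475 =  - 5^2*19^1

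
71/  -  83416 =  - 1 + 83345/83416=-  0.00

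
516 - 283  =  233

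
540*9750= 5265000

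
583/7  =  583/7 = 83.29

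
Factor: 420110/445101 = 2^1*3^( - 1)*5^1*43^1*977^1*148367^(-1 ) 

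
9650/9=1072+2/9 = 1072.22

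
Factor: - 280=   -  2^3*5^1*7^1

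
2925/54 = 54  +  1/6 = 54.17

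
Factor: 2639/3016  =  2^( - 3 )*7^1 = 7/8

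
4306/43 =100+6/43 = 100.14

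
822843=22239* 37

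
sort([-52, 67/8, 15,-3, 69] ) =[- 52, - 3, 67/8, 15,69 ] 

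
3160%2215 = 945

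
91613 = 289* 317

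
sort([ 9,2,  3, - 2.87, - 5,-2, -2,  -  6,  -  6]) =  [ - 6, - 6,  -  5, - 2.87, - 2 , -2,2, 3, 9]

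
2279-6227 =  - 3948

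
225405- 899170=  - 673765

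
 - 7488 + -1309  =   - 8797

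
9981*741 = 7395921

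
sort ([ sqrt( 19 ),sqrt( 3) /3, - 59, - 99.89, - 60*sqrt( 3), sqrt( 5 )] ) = [ - 60 * sqrt( 3 ), - 99.89, - 59, sqrt( 3 )/3 , sqrt( 5),sqrt( 19)]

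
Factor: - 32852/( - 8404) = 43/11 = 11^( - 1) * 43^1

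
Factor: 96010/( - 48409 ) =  - 2^1*5^1 * 9601^1*48409^( - 1 )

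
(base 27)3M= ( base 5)403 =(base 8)147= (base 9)124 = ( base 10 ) 103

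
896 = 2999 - 2103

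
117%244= 117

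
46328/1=46328=46328.00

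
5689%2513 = 663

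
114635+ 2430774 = 2545409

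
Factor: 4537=13^1*349^1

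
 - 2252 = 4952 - 7204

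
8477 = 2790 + 5687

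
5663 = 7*809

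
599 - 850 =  - 251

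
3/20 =3/20 = 0.15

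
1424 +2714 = 4138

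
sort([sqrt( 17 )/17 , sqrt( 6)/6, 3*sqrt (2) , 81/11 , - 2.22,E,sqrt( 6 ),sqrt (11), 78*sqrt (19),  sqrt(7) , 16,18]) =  [ - 2.22,sqrt( 17)/17, sqrt(  6 )/6, sqrt( 6), sqrt(7), E,sqrt(11), 3*sqrt( 2),81/11,16, 18, 78*sqrt(19) ]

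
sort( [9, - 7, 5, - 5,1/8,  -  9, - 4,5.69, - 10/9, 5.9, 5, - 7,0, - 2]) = [ -9 ,  -  7, - 7, - 5, - 4 , - 2, - 10/9,0,1/8, 5,5,  5.69,5.9,9]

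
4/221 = 4/221 = 0.02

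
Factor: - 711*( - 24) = 17064 = 2^3*3^3*79^1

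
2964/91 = 228/7 = 32.57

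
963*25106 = 24177078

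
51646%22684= 6278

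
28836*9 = 259524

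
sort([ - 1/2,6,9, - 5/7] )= [ -5/7, - 1/2,  6,9]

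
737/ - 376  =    -  737/376  =  -1.96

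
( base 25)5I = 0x8f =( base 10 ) 143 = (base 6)355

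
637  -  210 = 427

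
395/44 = 395/44 = 8.98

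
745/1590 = 149/318=0.47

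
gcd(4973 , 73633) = 1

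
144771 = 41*3531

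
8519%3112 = 2295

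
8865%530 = 385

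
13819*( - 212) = -2929628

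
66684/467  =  142 + 370/467 = 142.79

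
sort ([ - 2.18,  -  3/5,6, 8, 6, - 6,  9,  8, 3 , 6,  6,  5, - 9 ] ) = [ - 9,-6, - 2.18, - 3/5, 3,  5,6,6, 6,  6,8  ,  8,  9]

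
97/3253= 97/3253 = 0.03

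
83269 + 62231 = 145500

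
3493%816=229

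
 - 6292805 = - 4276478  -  2016327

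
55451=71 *781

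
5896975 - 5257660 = 639315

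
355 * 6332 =2247860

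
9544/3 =9544/3 = 3181.33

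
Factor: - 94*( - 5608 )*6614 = 3486583328 = 2^5*47^1*701^1*3307^1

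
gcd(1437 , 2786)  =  1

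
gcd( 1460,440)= 20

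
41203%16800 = 7603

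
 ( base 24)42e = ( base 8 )4476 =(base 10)2366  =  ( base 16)93e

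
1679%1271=408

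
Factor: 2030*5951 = 12080530= 2^1*5^1 * 7^1*11^1*29^1*541^1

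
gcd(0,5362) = 5362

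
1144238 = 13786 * 83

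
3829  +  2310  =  6139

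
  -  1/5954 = -1/5954 = -0.00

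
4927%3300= 1627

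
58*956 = 55448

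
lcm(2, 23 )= 46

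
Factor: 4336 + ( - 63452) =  - 2^2*14779^1 = -  59116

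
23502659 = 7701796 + 15800863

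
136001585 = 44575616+91425969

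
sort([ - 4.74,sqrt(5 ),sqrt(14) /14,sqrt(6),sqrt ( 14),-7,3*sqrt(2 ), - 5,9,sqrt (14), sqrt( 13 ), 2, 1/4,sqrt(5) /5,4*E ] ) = [ - 7, - 5, - 4.74,1/4,  sqrt(14)/14,sqrt( 5 ) /5,2,sqrt(5),sqrt(6 ),sqrt( 13),sqrt(14), sqrt(14), 3*sqrt(2),  9,4*E ]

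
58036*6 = 348216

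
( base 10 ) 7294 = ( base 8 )16176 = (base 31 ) 7i9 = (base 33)6n1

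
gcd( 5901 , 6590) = 1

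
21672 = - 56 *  ( - 387 ) 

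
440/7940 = 22/397=0.06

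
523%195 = 133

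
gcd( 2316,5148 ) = 12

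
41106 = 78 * 527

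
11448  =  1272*9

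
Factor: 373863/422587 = 399/451 = 3^1 * 7^1*11^( - 1 ) * 19^1*41^ ( - 1) 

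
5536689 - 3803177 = 1733512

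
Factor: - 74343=  -  3^1*24781^1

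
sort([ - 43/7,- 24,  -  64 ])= [ - 64, - 24,- 43/7] 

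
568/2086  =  284/1043 = 0.27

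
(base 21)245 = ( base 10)971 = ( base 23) 1J5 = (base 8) 1713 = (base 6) 4255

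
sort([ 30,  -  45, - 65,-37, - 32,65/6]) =[ - 65, - 45,  -  37, -32, 65/6,  30]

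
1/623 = 1/623 = 0.00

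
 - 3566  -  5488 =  -9054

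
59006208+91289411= 150295619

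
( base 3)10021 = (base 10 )88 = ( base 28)34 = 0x58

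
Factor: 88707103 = 1453^1 * 61051^1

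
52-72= - 20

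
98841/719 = 137 + 338/719  =  137.47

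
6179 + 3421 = 9600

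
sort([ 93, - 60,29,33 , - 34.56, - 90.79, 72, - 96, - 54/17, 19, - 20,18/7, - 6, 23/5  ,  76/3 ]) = [ - 96, - 90.79, - 60, - 34.56 ,  -  20, - 6,-54/17,18/7, 23/5,19,76/3,  29,33, 72,  93 ]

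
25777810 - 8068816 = 17708994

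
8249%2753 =2743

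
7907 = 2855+5052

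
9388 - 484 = 8904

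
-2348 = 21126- 23474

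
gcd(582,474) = 6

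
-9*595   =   - 5355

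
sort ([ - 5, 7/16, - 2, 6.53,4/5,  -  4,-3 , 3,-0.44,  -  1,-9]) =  [-9,-5,- 4,-3, - 2, - 1, -0.44,7/16,4/5, 3,6.53 ]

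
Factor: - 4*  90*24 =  - 2^6*3^3*5^1 = - 8640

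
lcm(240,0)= 0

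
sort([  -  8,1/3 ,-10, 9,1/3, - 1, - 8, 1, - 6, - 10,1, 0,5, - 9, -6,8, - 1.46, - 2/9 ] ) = [ - 10, - 10, - 9, - 8, - 8, - 6, - 6, - 1.46,-1, -2/9,0, 1/3, 1/3,1,1,5,8,9]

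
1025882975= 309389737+716493238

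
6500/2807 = 6500/2807 =2.32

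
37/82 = 37/82 = 0.45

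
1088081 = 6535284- 5447203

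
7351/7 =1050  +  1/7=1050.14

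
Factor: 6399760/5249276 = 2^2*5^1*79997^1*1312319^( - 1 ) = 1599940/1312319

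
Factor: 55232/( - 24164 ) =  - 16/7= -2^4*7^( - 1)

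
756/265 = 2 + 226/265 = 2.85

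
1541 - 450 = 1091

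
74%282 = 74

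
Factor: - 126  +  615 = 3^1*163^1 = 489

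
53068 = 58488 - 5420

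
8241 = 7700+541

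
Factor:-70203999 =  - 3^1*17^1*347^1*3967^1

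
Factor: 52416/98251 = 2^6* 3^2 * 7^1* 13^1 * 98251^( - 1)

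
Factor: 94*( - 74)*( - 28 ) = 2^4*7^1 * 37^1*47^1= 194768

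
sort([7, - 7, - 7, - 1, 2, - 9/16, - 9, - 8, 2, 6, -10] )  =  [ - 10, - 9, -8, - 7, - 7, - 1, - 9/16,2, 2,6, 7] 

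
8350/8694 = 4175/4347 = 0.96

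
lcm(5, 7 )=35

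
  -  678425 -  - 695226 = 16801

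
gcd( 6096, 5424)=48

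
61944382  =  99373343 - 37428961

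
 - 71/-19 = 3 + 14/19 = 3.74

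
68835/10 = 6883+1/2 = 6883.50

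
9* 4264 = 38376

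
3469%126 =67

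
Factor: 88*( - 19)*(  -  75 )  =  2^3*3^1 * 5^2 * 11^1*19^1=125400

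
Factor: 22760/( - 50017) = - 2^3*5^1*11^( - 1)*569^1*4547^(-1 ) 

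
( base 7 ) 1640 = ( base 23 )15L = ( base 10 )665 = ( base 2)1010011001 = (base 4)22121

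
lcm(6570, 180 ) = 13140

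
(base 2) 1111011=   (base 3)11120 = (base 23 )58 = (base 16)7B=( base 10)123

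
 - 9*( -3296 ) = 29664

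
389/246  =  1 + 143/246 = 1.58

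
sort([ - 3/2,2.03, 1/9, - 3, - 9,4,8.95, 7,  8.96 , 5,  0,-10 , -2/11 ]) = [ -10, - 9,-3 ,-3/2 , - 2/11 , 0, 1/9  ,  2.03,4,5,7,  8.95, 8.96 ] 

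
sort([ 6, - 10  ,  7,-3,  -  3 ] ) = [ - 10,  -  3, - 3 , 6, 7] 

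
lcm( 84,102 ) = 1428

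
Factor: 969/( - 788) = - 2^(-2 )*3^1 * 17^1  *  19^1*197^(-1 ) 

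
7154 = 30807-23653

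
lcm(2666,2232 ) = 95976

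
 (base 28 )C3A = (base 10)9502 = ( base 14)366A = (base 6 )111554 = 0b10010100011110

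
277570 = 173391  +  104179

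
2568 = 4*642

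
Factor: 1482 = 2^1*3^1*13^1 * 19^1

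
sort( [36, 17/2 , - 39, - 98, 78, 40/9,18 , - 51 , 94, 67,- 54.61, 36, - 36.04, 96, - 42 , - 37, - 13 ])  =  [ - 98 , - 54.61, - 51, - 42 , - 39, - 37,-36.04, - 13,40/9, 17/2, 18,  36, 36 , 67, 78, 94, 96]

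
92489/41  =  92489/41 = 2255.83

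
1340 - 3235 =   -  1895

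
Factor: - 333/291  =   - 111/97 = - 3^1*37^1*97^( - 1)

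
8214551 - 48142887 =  - 39928336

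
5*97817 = 489085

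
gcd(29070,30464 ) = 34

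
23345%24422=23345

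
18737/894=20 + 857/894 =20.96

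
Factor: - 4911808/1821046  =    -  2455904/910523 =- 2^5 * 11^1*6977^1*910523^( - 1)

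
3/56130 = 1/18710= 0.00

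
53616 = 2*26808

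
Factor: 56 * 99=2^3*3^2*7^1*11^1 = 5544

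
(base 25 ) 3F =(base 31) 2s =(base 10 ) 90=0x5a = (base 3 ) 10100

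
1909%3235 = 1909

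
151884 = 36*4219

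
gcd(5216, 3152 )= 16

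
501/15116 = 501/15116 = 0.03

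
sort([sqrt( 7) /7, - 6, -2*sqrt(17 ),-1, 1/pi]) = [ - 2*sqrt(17), - 6, - 1, 1/pi, sqrt( 7)/7]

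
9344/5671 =1 + 3673/5671  =  1.65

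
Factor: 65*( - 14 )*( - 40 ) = 36400 = 2^4*5^2*7^1*13^1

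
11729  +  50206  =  61935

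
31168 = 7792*4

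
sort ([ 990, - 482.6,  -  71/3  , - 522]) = [  -  522, - 482.6, - 71/3, 990 ] 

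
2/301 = 2/301  =  0.01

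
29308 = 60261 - 30953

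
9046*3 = 27138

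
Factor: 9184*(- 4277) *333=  - 13080229344 = - 2^5*3^2*7^2 *13^1*37^1*41^1 *47^1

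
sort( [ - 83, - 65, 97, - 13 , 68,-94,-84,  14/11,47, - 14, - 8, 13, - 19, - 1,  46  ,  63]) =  [ - 94, - 84,-83,-65, - 19, - 14, - 13, - 8,-1, 14/11,13 , 46,47,63,68,97]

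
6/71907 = 2/23969= 0.00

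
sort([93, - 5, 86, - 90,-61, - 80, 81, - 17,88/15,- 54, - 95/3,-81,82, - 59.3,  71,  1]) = [ - 90, - 81,- 80,  -  61, - 59.3, - 54, - 95/3, - 17, - 5, 1, 88/15, 71, 81, 82,86,  93 ]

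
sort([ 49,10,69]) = [ 10,49, 69]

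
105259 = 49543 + 55716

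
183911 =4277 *43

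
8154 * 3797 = 30960738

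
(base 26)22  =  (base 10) 54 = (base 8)66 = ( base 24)26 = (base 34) 1k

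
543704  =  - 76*( - 7154 ) 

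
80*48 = 3840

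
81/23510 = 81/23510 = 0.00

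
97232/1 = 97232  =  97232.00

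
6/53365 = 6/53365 = 0.00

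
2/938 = 1/469=0.00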